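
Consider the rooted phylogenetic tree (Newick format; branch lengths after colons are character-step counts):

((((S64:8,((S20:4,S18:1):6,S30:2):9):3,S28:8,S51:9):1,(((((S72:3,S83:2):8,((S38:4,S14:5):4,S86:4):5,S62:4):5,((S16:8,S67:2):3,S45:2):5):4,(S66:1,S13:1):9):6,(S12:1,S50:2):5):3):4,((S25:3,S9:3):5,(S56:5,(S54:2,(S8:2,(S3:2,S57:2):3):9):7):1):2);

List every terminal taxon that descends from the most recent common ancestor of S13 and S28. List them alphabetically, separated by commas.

S12, S13, S14, S16, S18, S20, S28, S30, S38, S45, S50, S51, S62, S64, S66, S67, S72, S83, S86

Tracing S13: it sits inside (S66,S13).
Tracing S28: it sits inside ((S64,((S20,S18),S30)),S28,S51).
The smallest clade enclosing both is (((S64,((S20,S18),S30)),S28,S51),(((((S72,S83),((S38,S14),S86),S62),((S16,S67),S45)),(S66,S13)),(S12,S50))); the answer is its 19 terminal taxa in alphabetical order.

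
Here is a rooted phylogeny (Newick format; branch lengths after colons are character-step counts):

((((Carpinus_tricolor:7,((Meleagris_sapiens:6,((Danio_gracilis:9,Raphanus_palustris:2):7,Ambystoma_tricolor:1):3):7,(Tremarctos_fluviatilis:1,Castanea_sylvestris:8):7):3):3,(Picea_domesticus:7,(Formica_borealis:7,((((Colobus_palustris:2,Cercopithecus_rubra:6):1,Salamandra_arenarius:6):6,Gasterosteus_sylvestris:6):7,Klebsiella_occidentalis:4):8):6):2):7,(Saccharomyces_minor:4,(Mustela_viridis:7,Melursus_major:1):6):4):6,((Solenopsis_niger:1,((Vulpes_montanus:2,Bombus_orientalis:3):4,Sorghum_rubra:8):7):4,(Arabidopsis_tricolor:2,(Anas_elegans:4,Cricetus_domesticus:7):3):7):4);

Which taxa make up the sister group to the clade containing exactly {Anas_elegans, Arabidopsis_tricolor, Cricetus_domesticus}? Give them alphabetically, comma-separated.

Bombus_orientalis, Solenopsis_niger, Sorghum_rubra, Vulpes_montanus

The clade containing exactly {Anas_elegans, Arabidopsis_tricolor, Cricetus_domesticus} attaches to the tree at the node subtending ((Solenopsis_niger,((Vulpes_montanus,Bombus_orientalis),Sorghum_rubra)),(Arabidopsis_tricolor,(Anas_elegans,Cricetus_domesticus))).
The other lineage descending from that same node — the sister group — is (Solenopsis_niger,((Vulpes_montanus,Bombus_orientalis),Sorghum_rubra)); its 4 tips in alphabetical order are the answer.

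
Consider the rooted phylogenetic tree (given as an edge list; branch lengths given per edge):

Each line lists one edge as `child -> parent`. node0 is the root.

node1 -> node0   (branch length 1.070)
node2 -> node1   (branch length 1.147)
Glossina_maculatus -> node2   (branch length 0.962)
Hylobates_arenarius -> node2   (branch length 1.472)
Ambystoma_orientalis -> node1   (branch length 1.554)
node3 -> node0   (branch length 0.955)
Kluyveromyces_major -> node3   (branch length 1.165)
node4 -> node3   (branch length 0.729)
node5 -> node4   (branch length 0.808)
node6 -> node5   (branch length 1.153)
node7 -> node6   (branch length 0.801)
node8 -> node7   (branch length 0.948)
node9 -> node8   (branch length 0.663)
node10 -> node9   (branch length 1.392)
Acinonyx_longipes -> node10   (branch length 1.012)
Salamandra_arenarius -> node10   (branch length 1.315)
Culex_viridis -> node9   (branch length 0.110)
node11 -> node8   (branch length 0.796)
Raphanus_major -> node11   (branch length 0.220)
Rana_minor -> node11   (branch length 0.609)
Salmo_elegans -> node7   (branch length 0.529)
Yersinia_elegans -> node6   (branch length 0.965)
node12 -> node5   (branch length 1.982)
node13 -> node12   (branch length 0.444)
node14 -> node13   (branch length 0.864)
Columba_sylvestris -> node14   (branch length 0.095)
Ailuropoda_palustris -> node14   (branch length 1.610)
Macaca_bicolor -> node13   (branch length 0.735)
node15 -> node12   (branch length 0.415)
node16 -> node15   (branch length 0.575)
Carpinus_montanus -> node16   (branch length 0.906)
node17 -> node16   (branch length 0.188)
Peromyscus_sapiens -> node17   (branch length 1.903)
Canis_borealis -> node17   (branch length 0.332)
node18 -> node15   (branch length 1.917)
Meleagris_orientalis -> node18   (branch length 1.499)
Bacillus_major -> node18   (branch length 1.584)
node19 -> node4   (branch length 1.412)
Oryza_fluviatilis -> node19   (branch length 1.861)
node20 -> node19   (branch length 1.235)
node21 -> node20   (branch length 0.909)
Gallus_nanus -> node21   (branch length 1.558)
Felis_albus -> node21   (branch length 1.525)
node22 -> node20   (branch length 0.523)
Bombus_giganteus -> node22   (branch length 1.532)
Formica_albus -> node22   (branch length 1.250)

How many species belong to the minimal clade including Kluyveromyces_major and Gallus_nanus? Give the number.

The MRCA of Kluyveromyces_major and Gallus_nanus is the node subtending (Kluyveromyces_major,(((((((Acinonyx_longipes,Salamandra_arenarius),Culex_viridis),(Raphanus_major,Rana_minor)),Salmo_elegans),Yersinia_elegans),(((Columba_sylvestris,Ailuropoda_palustris),Macaca_bicolor),((Carpinus_montanus,(Peromyscus_sapiens,Canis_borealis)),(Meleagris_orientalis,Bacillus_major)))),(Oryza_fluviatilis,((Gallus_nanus,Felis_albus),(Bombus_giganteus,Formica_albus))))).
That clade contains 21 terminal taxa: Acinonyx_longipes, Ailuropoda_palustris, Bacillus_major, Bombus_giganteus, Canis_borealis, Carpinus_montanus, Columba_sylvestris, Culex_viridis, Felis_albus, Formica_albus, Gallus_nanus, Kluyveromyces_major, Macaca_bicolor, Meleagris_orientalis, Oryza_fluviatilis, Peromyscus_sapiens, Rana_minor, Raphanus_major, Salamandra_arenarius, Salmo_elegans, Yersinia_elegans.

21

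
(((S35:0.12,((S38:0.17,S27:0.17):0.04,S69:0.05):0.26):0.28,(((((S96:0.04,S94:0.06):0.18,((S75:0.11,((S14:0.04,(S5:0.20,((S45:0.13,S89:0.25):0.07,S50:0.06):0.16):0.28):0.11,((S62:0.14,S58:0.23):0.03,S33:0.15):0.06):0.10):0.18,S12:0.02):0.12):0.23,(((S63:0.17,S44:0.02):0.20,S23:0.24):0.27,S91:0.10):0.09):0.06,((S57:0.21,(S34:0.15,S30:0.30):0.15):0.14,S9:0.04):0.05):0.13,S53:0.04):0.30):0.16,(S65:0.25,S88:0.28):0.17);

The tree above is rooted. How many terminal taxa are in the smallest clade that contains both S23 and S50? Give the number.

16

The MRCA of S23 and S50 is the node subtending (((S96,S94),((S75,((S14,(S5,((S45,S89),S50))),((S62,S58),S33))),S12)),(((S63,S44),S23),S91)).
That clade contains 16 terminal taxa: S12, S14, S23, S33, S44, S45, S5, S50, S58, S62, S63, S75, S89, S91, S94, S96.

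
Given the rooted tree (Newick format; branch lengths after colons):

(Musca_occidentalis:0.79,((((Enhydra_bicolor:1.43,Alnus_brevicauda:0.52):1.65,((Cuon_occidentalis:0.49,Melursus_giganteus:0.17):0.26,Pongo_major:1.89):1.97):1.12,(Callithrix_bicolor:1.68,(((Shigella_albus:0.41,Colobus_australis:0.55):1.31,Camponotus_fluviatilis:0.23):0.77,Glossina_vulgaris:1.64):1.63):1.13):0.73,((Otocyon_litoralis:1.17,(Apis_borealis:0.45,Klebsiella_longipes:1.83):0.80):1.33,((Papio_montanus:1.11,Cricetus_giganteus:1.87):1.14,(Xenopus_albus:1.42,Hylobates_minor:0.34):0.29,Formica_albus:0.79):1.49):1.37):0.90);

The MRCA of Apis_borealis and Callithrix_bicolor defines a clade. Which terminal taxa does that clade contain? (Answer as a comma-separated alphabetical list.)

Alnus_brevicauda, Apis_borealis, Callithrix_bicolor, Camponotus_fluviatilis, Colobus_australis, Cricetus_giganteus, Cuon_occidentalis, Enhydra_bicolor, Formica_albus, Glossina_vulgaris, Hylobates_minor, Klebsiella_longipes, Melursus_giganteus, Otocyon_litoralis, Papio_montanus, Pongo_major, Shigella_albus, Xenopus_albus

Tracing Apis_borealis: it sits inside (Apis_borealis,Klebsiella_longipes).
Tracing Callithrix_bicolor: it sits inside (Callithrix_bicolor,(((Shigella_albus,Colobus_australis),Camponotus_fluviatilis),Glossina_vulgaris)).
The smallest clade enclosing both is ((((Enhydra_bicolor,Alnus_brevicauda),((Cuon_occidentalis,Melursus_giganteus),Pongo_major)),(Callithrix_bicolor,(((Shigella_albus,Colobus_australis),Camponotus_fluviatilis),Glossina_vulgaris))),((Otocyon_litoralis,(Apis_borealis,Klebsiella_longipes)),((Papio_montanus,Cricetus_giganteus),(Xenopus_albus,Hylobates_minor),Formica_albus))); the answer is its 18 terminal taxa in alphabetical order.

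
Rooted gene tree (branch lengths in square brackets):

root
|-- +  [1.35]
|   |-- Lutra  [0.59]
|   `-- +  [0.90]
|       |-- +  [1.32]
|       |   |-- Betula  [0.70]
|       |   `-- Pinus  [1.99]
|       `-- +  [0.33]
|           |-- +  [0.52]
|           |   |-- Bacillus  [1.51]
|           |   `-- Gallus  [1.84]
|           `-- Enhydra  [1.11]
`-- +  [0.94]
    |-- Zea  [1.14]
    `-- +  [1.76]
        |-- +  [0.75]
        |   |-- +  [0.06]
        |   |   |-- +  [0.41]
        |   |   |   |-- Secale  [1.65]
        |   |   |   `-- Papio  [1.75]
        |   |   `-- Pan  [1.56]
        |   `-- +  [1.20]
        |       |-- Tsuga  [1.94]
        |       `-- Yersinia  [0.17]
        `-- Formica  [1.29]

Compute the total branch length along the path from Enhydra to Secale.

9.26

The path runs Enhydra → … → MRCA → … → Secale; the MRCA is the root of the tree.
Branch lengths along that path: 1.11 + 0.33 + 0.90 + 1.35 + 0.94 + 1.76 + 0.75 + 0.06 + 0.41 + 1.65 = 9.26.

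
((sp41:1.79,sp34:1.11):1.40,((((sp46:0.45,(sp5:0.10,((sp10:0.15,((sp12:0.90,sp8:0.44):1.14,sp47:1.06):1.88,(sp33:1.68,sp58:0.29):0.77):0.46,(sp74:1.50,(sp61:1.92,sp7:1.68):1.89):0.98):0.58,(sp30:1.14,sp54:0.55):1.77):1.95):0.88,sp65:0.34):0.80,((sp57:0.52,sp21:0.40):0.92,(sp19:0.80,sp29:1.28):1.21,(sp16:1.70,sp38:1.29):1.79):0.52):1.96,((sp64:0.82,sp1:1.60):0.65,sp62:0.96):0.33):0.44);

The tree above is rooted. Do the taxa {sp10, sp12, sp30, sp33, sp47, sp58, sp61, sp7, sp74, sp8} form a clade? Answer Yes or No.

The MRCA of the listed taxa subtends (sp5,((sp10,((sp12,sp8),sp47),(sp33,sp58)),(sp74,(sp61,sp7))),(sp30,sp54)).
That clade also contains sp5, sp54, which are not in the proposed group, so the group is not monophyletic.

No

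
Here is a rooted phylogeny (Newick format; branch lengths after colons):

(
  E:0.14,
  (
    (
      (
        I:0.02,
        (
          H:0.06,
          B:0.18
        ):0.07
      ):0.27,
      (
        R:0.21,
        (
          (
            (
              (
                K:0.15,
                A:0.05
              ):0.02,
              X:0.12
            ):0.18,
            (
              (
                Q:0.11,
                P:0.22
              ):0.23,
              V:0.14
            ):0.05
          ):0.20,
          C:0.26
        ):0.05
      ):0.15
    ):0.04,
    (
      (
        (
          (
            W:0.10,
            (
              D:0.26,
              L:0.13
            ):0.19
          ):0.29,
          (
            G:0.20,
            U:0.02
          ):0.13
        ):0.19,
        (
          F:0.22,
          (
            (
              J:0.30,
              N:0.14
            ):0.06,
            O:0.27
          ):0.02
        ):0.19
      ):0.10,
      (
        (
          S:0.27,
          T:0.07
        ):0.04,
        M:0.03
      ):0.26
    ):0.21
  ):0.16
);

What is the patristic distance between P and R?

The path runs P → … → MRCA → … → R; the MRCA is the node subtending (R,((((K,A),X),((Q,P),V)),C)).
Branch lengths along that path: 0.22 + 0.23 + 0.05 + 0.20 + 0.05 + 0.21 = 0.96.

0.96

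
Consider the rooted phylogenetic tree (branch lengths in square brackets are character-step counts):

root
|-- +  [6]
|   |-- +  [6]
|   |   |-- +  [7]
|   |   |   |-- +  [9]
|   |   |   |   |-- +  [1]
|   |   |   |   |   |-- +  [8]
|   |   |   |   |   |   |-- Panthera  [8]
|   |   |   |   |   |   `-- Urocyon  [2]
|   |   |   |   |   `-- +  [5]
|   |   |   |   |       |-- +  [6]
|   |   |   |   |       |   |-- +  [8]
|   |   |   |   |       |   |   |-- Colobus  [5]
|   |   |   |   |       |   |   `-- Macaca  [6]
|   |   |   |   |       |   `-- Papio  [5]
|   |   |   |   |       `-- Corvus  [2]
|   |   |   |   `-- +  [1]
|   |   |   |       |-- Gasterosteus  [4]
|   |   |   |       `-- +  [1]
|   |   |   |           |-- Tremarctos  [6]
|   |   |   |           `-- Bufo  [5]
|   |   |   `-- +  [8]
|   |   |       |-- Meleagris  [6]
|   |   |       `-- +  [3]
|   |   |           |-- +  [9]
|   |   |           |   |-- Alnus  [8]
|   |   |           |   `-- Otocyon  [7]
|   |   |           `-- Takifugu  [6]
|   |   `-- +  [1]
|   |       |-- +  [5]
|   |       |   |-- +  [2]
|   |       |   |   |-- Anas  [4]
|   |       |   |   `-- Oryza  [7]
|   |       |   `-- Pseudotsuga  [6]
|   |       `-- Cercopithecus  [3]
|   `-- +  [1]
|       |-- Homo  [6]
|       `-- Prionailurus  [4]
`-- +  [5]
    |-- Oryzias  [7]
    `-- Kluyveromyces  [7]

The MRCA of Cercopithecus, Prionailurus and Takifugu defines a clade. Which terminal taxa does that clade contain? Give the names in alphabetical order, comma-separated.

Tracing Cercopithecus: it sits inside (((Anas,Oryza),Pseudotsuga),Cercopithecus).
Tracing Prionailurus: it sits inside (Homo,Prionailurus).
Tracing Takifugu: it sits inside ((Alnus,Otocyon),Takifugu).
The smallest clade enclosing all 3 is ((((((Panthera,Urocyon),(((Colobus,Macaca),Papio),Corvus)),(Gasterosteus,(Tremarctos,Bufo))),(Meleagris,((Alnus,Otocyon),Takifugu))),(((Anas,Oryza),Pseudotsuga),Cercopithecus)),(Homo,Prionailurus)); the answer is its 19 terminal taxa in alphabetical order.

Alnus, Anas, Bufo, Cercopithecus, Colobus, Corvus, Gasterosteus, Homo, Macaca, Meleagris, Oryza, Otocyon, Panthera, Papio, Prionailurus, Pseudotsuga, Takifugu, Tremarctos, Urocyon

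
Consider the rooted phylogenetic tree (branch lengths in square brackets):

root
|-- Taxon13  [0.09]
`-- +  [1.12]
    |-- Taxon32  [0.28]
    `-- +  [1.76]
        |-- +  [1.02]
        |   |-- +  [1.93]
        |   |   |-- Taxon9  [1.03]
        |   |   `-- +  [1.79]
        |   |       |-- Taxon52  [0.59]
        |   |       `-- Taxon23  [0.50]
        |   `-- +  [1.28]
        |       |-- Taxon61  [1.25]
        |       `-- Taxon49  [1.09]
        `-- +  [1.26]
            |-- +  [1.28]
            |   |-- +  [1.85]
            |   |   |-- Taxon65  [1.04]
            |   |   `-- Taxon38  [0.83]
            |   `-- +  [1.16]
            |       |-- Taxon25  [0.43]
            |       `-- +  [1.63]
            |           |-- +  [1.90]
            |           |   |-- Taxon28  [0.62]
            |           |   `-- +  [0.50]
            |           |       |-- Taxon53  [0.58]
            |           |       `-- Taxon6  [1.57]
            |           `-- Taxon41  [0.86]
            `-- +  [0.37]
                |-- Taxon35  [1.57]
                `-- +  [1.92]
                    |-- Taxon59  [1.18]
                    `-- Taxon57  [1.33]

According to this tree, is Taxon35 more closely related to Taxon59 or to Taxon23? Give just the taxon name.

The MRCA of Taxon35 and Taxon59 subtends (Taxon35,(Taxon59,Taxon57)) (3 taxa).
The MRCA of Taxon35 and Taxon23 subtends (((Taxon9,(Taxon52,Taxon23)),(Taxon61,Taxon49)),(((Taxon65,Taxon38),(Taxon25,((Taxon28,(Taxon53,Taxon6)),Taxon41))),(Taxon35,(Taxon59,Taxon57)))) (15 taxa).
The first is nested inside the second, so Taxon35 shares a more recent common ancestor with Taxon59.

Taxon59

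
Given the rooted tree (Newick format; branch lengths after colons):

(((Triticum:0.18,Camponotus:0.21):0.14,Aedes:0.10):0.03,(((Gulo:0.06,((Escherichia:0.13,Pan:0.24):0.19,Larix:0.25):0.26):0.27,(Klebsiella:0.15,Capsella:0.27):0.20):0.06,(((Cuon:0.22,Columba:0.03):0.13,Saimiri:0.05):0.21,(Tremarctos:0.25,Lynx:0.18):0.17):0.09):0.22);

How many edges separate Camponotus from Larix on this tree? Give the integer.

The MRCA of Camponotus and Larix is the root of the tree.
From Camponotus up to that node: 3 branches. From Larix up to the same node: 5 branches. Total: 3 + 5 = 8.

8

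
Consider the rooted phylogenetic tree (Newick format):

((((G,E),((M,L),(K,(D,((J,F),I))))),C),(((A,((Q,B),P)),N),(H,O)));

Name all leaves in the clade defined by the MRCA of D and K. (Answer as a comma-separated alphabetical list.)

D, F, I, J, K

Tracing D: it sits inside (D,((J,F),I)).
Tracing K: it sits inside (K,(D,((J,F),I))).
The smallest clade enclosing both is (K,(D,((J,F),I))); the answer is its 5 terminal taxa in alphabetical order.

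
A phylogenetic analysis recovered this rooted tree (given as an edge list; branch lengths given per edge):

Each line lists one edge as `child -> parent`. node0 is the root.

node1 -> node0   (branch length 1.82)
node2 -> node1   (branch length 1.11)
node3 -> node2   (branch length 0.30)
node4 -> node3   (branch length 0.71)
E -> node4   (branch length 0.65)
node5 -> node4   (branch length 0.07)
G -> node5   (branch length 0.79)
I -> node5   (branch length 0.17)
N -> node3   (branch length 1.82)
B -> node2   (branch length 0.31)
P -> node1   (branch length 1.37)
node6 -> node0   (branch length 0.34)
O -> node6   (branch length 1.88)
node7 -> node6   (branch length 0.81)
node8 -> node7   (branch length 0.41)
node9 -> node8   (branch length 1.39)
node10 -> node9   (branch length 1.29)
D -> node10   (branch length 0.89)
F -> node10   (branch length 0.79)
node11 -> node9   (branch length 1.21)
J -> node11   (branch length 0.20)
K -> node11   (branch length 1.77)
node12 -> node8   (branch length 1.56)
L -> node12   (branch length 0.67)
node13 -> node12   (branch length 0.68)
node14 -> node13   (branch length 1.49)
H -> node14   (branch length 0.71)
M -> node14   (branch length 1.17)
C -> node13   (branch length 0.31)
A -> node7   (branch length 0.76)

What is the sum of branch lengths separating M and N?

11.51

The path runs M → … → MRCA → … → N; the MRCA is the root of the tree.
Branch lengths along that path: 1.17 + 1.49 + 0.68 + 1.56 + 0.41 + 0.81 + 0.34 + 1.82 + 1.11 + 0.30 + 1.82 = 11.51.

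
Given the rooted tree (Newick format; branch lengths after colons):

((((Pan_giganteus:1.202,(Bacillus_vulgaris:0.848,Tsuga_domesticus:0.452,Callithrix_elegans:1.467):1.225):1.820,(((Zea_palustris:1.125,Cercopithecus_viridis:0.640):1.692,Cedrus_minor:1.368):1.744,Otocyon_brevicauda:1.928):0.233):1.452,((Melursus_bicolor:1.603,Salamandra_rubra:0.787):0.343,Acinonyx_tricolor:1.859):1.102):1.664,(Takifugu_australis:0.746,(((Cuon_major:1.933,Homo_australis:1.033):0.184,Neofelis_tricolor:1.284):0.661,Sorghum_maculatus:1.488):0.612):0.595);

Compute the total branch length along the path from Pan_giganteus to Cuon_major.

10.123

The path runs Pan_giganteus → … → MRCA → … → Cuon_major; the MRCA is the root of the tree.
Branch lengths along that path: 1.202 + 1.820 + 1.452 + 1.664 + 0.595 + 0.612 + 0.661 + 0.184 + 1.933 = 10.123.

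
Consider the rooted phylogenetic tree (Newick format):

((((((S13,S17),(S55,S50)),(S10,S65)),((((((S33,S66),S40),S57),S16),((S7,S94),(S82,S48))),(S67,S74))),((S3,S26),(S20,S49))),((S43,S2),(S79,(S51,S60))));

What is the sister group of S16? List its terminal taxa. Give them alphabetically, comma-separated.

S16 attaches to the tree at the node subtending ((((S33,S66),S40),S57),S16).
The other lineage descending from that same node — the sister group — is (((S33,S66),S40),S57); its 4 tips in alphabetical order are the answer.

S33, S40, S57, S66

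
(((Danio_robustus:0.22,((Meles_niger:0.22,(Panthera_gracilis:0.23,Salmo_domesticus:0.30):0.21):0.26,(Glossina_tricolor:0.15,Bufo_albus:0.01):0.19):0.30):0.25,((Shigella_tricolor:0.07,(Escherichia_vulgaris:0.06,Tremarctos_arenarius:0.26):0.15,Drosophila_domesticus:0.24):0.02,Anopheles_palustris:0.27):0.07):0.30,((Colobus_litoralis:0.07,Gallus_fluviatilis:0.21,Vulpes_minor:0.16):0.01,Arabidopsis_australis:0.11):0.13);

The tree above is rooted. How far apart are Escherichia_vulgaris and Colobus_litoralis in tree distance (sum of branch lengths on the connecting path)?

0.81

The path runs Escherichia_vulgaris → … → MRCA → … → Colobus_litoralis; the MRCA is the root of the tree.
Branch lengths along that path: 0.06 + 0.15 + 0.02 + 0.07 + 0.30 + 0.13 + 0.01 + 0.07 = 0.81.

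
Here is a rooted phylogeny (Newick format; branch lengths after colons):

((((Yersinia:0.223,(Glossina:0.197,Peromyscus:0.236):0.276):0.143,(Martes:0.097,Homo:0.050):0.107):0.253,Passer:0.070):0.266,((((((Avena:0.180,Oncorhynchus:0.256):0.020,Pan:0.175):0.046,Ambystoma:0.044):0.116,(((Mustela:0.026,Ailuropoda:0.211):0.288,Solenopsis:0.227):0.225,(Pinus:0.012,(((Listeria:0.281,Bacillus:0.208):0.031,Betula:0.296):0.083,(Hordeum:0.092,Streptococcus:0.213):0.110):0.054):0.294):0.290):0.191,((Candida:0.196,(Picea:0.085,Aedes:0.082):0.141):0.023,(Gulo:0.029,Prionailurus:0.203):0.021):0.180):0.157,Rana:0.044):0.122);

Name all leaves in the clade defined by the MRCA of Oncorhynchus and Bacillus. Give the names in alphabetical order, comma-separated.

Tracing Oncorhynchus: it sits inside (Avena,Oncorhynchus).
Tracing Bacillus: it sits inside (Listeria,Bacillus).
The smallest clade enclosing both is ((((Avena,Oncorhynchus),Pan),Ambystoma),(((Mustela,Ailuropoda),Solenopsis),(Pinus,(((Listeria,Bacillus),Betula),(Hordeum,Streptococcus))))); the answer is its 13 terminal taxa in alphabetical order.

Ailuropoda, Ambystoma, Avena, Bacillus, Betula, Hordeum, Listeria, Mustela, Oncorhynchus, Pan, Pinus, Solenopsis, Streptococcus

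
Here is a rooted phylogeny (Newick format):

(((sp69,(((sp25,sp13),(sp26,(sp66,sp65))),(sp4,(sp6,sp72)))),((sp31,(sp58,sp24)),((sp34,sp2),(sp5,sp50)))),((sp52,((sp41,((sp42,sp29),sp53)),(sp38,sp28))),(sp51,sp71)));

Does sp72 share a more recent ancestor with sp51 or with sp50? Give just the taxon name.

sp50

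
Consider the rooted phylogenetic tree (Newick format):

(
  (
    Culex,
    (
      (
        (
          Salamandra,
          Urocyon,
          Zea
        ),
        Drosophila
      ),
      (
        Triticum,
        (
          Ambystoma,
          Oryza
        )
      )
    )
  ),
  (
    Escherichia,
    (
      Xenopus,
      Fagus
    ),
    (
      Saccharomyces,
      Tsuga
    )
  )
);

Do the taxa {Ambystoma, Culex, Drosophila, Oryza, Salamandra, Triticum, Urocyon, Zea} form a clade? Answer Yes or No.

The most recent common ancestor of these taxa subtends (Culex,(((Salamandra,Urocyon,Zea),Drosophila),(Triticum,(Ambystoma,Oryza)))).
That clade has exactly 8 tips — every listed taxon and nothing else — so the group is monophyletic.

Yes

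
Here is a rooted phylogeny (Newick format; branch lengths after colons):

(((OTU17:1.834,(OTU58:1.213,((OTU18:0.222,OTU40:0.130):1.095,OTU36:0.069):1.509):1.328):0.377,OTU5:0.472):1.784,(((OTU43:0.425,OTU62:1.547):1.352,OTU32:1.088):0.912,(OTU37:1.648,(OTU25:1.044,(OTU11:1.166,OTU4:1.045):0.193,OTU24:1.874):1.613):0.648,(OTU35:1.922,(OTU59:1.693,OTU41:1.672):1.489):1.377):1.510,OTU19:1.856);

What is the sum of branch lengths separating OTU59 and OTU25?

7.864

The path runs OTU59 → … → MRCA → … → OTU25; the MRCA is the node subtending (((OTU43,OTU62),OTU32),(OTU37,(OTU25,(OTU11,OTU4),OTU24)),(OTU35,(OTU59,OTU41))).
Branch lengths along that path: 1.693 + 1.489 + 1.377 + 0.648 + 1.613 + 1.044 = 7.864.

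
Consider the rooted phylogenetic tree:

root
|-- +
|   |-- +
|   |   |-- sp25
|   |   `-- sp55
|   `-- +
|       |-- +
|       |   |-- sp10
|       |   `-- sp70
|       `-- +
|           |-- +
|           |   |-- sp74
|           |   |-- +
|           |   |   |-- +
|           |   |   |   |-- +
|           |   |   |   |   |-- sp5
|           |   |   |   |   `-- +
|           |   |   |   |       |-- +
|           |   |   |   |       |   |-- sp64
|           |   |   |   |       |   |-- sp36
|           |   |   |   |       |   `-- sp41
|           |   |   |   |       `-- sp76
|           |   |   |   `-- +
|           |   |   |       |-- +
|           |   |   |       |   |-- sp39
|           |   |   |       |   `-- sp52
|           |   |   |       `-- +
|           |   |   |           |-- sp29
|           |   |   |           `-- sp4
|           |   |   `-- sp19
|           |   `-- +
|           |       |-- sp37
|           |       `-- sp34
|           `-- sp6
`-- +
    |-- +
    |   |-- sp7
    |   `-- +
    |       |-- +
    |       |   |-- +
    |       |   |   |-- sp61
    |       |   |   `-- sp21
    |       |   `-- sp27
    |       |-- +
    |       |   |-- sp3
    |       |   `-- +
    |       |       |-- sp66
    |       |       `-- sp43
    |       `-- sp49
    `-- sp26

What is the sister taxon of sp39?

sp52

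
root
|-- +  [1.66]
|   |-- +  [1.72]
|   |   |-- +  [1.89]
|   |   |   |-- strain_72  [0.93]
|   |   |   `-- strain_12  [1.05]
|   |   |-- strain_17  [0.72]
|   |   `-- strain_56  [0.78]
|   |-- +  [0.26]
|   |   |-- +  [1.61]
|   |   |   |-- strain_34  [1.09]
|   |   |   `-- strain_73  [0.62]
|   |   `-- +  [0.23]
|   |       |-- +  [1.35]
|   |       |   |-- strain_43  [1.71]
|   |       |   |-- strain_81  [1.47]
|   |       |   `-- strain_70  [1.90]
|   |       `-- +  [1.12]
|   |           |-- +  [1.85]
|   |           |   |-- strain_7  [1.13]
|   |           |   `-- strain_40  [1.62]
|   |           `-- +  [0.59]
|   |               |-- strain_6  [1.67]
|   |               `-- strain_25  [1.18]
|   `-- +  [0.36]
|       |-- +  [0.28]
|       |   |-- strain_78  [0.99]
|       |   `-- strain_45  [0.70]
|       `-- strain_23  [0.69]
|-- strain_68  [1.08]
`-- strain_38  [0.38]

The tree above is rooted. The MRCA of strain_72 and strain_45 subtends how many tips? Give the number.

The MRCA of strain_72 and strain_45 is the node subtending (((strain_72,strain_12),strain_17,strain_56),((strain_34,strain_73),((strain_43,strain_81,strain_70),((strain_7,strain_40),(strain_6,strain_25)))),((strain_78,strain_45),strain_23)).
That clade contains 16 terminal taxa: strain_12, strain_17, strain_23, strain_25, strain_34, strain_40, strain_43, strain_45, strain_56, strain_6, strain_7, strain_70, strain_72, strain_73, strain_78, strain_81.

16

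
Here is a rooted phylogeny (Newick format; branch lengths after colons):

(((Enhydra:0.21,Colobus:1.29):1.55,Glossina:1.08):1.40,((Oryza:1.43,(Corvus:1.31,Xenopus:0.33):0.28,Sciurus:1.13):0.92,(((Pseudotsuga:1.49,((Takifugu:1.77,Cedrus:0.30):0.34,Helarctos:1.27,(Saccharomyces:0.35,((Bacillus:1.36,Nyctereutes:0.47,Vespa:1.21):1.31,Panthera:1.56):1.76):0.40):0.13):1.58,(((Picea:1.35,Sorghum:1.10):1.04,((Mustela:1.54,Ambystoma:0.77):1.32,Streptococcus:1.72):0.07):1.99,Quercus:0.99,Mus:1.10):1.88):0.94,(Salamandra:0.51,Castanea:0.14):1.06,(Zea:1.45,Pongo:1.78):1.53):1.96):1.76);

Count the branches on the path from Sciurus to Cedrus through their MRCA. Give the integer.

The MRCA of Sciurus and Cedrus is the node subtending ((Oryza,(Corvus,Xenopus),Sciurus),(((Pseudotsuga,((Takifugu,Cedrus),Helarctos,(Saccharomyces,((Bacillus,Nyctereutes,Vespa),Panthera)))),(((Picea,Sorghum),((Mustela,Ambystoma),Streptococcus)),Quercus,Mus)),(Salamandra,Castanea),(Zea,Pongo))).
From Sciurus up to that node: 2 branches. From Cedrus up to the same node: 6 branches. Total: 2 + 6 = 8.

8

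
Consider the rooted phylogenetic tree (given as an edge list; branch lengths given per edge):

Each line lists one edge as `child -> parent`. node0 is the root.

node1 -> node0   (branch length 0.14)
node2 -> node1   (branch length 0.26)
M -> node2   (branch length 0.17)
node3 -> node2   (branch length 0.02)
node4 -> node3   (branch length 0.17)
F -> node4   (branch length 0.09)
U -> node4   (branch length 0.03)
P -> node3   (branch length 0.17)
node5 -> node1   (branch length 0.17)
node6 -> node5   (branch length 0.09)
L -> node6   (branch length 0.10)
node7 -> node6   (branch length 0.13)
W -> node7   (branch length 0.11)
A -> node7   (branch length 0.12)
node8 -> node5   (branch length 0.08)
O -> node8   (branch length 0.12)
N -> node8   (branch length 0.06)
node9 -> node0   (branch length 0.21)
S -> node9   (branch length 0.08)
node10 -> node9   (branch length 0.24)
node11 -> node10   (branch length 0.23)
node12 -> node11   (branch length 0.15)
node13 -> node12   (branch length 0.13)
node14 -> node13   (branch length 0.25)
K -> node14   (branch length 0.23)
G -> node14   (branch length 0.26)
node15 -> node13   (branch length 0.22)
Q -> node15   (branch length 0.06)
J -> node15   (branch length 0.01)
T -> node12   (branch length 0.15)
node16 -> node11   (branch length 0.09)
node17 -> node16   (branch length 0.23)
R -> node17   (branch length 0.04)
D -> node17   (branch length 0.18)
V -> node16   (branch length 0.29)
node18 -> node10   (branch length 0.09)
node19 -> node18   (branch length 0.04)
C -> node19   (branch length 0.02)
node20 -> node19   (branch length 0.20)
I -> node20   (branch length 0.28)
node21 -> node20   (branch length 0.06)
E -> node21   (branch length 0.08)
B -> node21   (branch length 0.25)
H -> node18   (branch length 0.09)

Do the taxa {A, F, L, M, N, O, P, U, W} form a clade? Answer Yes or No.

The most recent common ancestor of these taxa subtends ((M,((F,U),P)),((L,(W,A)),(O,N))).
That clade has exactly 9 tips — every listed taxon and nothing else — so the group is monophyletic.

Yes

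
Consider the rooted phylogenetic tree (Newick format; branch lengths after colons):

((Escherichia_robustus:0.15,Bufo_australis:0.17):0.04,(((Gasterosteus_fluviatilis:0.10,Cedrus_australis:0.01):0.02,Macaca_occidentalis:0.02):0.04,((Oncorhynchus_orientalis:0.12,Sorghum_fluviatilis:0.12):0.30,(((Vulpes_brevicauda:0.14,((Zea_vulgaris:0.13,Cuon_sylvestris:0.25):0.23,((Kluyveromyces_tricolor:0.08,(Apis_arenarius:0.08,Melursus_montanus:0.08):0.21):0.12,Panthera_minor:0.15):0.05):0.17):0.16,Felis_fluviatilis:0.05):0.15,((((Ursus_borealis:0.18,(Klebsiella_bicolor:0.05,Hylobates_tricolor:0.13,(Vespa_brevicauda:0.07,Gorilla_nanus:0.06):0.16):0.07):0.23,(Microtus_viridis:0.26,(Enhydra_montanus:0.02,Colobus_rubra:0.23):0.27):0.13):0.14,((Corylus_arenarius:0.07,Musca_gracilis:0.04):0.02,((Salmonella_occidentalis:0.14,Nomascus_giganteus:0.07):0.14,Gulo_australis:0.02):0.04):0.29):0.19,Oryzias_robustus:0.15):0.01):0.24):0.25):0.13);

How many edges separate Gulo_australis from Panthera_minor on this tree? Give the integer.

10

The MRCA of Gulo_australis and Panthera_minor is the node subtending (((Vulpes_brevicauda,((Zea_vulgaris,Cuon_sylvestris),((Kluyveromyces_tricolor,(Apis_arenarius,Melursus_montanus)),Panthera_minor))),Felis_fluviatilis),((((Ursus_borealis,(Klebsiella_bicolor,Hylobates_tricolor,(Vespa_brevicauda,Gorilla_nanus))),(Microtus_viridis,(Enhydra_montanus,Colobus_rubra))),((Corylus_arenarius,Musca_gracilis),((Salmonella_occidentalis,Nomascus_giganteus),Gulo_australis))),Oryzias_robustus)).
From Gulo_australis up to that node: 5 branches. From Panthera_minor up to the same node: 5 branches. Total: 5 + 5 = 10.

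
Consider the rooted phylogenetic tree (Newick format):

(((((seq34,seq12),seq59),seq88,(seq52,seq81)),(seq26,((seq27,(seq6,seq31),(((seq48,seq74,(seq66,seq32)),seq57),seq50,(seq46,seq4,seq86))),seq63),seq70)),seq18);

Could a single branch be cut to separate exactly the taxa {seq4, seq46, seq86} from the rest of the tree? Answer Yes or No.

Yes

The most recent common ancestor of these taxa subtends (seq46,seq4,seq86).
That clade has exactly 3 tips — every listed taxon and nothing else — so the group is monophyletic.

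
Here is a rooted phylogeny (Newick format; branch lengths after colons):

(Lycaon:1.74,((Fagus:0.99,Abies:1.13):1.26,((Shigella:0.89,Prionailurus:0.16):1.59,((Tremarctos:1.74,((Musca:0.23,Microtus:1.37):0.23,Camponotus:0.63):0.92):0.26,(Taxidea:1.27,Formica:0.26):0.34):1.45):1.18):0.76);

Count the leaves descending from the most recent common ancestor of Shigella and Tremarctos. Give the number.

The MRCA of Shigella and Tremarctos is the node subtending ((Shigella,Prionailurus),((Tremarctos,((Musca,Microtus),Camponotus)),(Taxidea,Formica))).
That clade contains 8 terminal taxa: Camponotus, Formica, Microtus, Musca, Prionailurus, Shigella, Taxidea, Tremarctos.

8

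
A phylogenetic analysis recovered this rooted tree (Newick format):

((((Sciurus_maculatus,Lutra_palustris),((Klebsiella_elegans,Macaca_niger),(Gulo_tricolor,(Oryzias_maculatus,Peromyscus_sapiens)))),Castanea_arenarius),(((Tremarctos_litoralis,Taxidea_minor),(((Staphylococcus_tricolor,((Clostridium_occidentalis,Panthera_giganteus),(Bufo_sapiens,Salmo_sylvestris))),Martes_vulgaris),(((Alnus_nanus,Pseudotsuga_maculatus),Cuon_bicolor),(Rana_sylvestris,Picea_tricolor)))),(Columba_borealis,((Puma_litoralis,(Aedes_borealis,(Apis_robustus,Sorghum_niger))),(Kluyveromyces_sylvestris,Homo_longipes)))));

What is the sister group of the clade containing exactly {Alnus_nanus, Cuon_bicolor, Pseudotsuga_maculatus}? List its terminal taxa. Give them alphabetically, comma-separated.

The clade containing exactly {Alnus_nanus, Cuon_bicolor, Pseudotsuga_maculatus} attaches to the tree at the node subtending (((Alnus_nanus,Pseudotsuga_maculatus),Cuon_bicolor),(Rana_sylvestris,Picea_tricolor)).
The other lineage descending from that same node — the sister group — is (Rana_sylvestris,Picea_tricolor); its 2 tips in alphabetical order are the answer.

Picea_tricolor, Rana_sylvestris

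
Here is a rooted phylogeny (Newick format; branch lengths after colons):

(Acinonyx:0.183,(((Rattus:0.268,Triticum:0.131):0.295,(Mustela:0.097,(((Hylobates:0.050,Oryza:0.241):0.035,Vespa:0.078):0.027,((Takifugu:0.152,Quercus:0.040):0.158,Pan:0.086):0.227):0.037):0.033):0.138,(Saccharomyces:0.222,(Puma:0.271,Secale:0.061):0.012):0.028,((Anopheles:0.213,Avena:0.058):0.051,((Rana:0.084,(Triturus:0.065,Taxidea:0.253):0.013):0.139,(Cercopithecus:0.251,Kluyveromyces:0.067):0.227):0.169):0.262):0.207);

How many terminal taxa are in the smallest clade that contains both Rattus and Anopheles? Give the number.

The MRCA of Rattus and Anopheles is the node subtending (((Rattus,Triticum),(Mustela,(((Hylobates,Oryza),Vespa),((Takifugu,Quercus),Pan)))),(Saccharomyces,(Puma,Secale)),((Anopheles,Avena),((Rana,(Triturus,Taxidea)),(Cercopithecus,Kluyveromyces)))).
That clade contains 19 terminal taxa: Anopheles, Avena, Cercopithecus, Hylobates, Kluyveromyces, Mustela, Oryza, Pan, Puma, Quercus, Rana, Rattus, Saccharomyces, Secale, Takifugu, Taxidea, Triticum, Triturus, Vespa.

19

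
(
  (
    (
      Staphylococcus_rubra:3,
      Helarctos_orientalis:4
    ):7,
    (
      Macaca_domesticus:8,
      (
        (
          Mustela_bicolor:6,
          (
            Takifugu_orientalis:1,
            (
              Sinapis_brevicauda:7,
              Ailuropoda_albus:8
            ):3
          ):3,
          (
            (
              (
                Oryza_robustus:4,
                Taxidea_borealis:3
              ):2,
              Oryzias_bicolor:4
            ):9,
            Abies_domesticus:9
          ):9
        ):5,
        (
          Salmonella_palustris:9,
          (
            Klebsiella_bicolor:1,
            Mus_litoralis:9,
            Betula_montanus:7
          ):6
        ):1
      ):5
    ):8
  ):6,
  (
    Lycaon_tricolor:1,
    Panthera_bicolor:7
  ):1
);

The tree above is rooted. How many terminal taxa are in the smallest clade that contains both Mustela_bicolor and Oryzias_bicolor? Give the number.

8

The MRCA of Mustela_bicolor and Oryzias_bicolor is the node subtending (Mustela_bicolor,(Takifugu_orientalis,(Sinapis_brevicauda,Ailuropoda_albus)),(((Oryza_robustus,Taxidea_borealis),Oryzias_bicolor),Abies_domesticus)).
That clade contains 8 terminal taxa: Abies_domesticus, Ailuropoda_albus, Mustela_bicolor, Oryza_robustus, Oryzias_bicolor, Sinapis_brevicauda, Takifugu_orientalis, Taxidea_borealis.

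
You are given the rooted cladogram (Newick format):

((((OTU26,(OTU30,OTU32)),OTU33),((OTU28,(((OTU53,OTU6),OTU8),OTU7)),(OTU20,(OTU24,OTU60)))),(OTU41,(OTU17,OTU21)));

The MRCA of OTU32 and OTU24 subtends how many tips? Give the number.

12

The MRCA of OTU32 and OTU24 is the node subtending (((OTU26,(OTU30,OTU32)),OTU33),((OTU28,(((OTU53,OTU6),OTU8),OTU7)),(OTU20,(OTU24,OTU60)))).
That clade contains 12 terminal taxa: OTU20, OTU24, OTU26, OTU28, OTU30, OTU32, OTU33, OTU53, OTU6, OTU60, OTU7, OTU8.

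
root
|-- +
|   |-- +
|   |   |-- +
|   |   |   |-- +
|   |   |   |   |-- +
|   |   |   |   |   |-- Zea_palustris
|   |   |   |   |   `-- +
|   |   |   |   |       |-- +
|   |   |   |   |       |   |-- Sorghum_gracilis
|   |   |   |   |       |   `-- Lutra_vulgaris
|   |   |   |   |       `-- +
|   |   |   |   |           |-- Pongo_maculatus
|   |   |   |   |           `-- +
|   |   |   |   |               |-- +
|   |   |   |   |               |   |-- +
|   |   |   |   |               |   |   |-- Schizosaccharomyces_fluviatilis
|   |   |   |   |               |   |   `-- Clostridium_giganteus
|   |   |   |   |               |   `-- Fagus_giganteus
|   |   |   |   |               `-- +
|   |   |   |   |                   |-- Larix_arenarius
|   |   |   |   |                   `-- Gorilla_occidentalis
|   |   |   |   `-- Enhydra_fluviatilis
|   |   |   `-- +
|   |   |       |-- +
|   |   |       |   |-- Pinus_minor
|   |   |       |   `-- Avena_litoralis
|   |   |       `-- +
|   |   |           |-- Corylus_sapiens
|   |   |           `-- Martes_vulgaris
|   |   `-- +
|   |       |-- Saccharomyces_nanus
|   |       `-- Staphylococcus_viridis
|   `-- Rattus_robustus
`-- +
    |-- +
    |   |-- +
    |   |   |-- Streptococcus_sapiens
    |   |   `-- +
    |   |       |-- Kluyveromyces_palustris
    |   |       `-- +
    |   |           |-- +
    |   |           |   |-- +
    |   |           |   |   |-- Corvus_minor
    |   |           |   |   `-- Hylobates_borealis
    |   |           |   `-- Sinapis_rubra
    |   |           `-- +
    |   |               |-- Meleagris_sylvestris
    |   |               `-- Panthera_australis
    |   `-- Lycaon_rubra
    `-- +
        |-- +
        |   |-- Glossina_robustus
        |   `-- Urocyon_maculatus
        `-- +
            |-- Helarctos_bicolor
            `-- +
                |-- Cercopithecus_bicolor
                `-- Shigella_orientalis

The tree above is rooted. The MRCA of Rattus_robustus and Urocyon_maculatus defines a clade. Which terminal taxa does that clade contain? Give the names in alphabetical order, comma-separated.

Tracing Rattus_robustus: it sits inside (((((Zea_palustris,((Sorghum_gracilis,Lutra_vulgaris),(Pongo_maculatus,(((Schizosaccharomyces_fluviatilis,Clostridium_giganteus),Fagus_giganteus),(Larix_arenarius,Gorilla_occidentalis))))),Enhydra_fluviatilis),((Pinus_minor,Avena_litoralis),(Corylus_sapiens,Martes_vulgaris))),(Saccharomyces_nanus,Staphylococcus_viridis)),Rattus_robustus).
Tracing Urocyon_maculatus: it sits inside (Glossina_robustus,Urocyon_maculatus).
The smallest clade enclosing both is the whole tree (their MRCA is the root), so the answer is all 30 tips in alphabetical order.

Avena_litoralis, Cercopithecus_bicolor, Clostridium_giganteus, Corvus_minor, Corylus_sapiens, Enhydra_fluviatilis, Fagus_giganteus, Glossina_robustus, Gorilla_occidentalis, Helarctos_bicolor, Hylobates_borealis, Kluyveromyces_palustris, Larix_arenarius, Lutra_vulgaris, Lycaon_rubra, Martes_vulgaris, Meleagris_sylvestris, Panthera_australis, Pinus_minor, Pongo_maculatus, Rattus_robustus, Saccharomyces_nanus, Schizosaccharomyces_fluviatilis, Shigella_orientalis, Sinapis_rubra, Sorghum_gracilis, Staphylococcus_viridis, Streptococcus_sapiens, Urocyon_maculatus, Zea_palustris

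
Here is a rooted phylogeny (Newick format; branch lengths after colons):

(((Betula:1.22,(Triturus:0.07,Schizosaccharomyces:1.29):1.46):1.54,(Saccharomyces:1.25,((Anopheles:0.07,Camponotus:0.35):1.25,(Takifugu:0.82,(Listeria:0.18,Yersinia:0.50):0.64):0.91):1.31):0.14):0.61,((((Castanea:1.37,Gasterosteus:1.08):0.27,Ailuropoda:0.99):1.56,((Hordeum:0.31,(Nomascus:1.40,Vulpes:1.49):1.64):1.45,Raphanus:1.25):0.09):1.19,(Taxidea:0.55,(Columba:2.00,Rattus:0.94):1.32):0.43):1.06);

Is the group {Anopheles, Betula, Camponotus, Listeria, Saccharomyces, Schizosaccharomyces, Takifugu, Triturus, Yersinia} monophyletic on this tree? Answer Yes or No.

The most recent common ancestor of these taxa subtends ((Betula,(Triturus,Schizosaccharomyces)),(Saccharomyces,((Anopheles,Camponotus),(Takifugu,(Listeria,Yersinia))))).
That clade has exactly 9 tips — every listed taxon and nothing else — so the group is monophyletic.

Yes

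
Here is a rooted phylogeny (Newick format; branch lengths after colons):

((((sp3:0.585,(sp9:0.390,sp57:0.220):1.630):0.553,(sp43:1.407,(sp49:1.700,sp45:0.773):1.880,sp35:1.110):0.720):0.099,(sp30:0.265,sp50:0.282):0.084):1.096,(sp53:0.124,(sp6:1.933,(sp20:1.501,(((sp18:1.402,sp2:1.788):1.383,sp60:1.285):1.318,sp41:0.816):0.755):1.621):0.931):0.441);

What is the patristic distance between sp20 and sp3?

The path runs sp20 → … → MRCA → … → sp3; the MRCA is the root of the tree.
Branch lengths along that path: 1.501 + 1.621 + 0.931 + 0.441 + 1.096 + 0.099 + 0.553 + 0.585 = 6.827.

6.827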